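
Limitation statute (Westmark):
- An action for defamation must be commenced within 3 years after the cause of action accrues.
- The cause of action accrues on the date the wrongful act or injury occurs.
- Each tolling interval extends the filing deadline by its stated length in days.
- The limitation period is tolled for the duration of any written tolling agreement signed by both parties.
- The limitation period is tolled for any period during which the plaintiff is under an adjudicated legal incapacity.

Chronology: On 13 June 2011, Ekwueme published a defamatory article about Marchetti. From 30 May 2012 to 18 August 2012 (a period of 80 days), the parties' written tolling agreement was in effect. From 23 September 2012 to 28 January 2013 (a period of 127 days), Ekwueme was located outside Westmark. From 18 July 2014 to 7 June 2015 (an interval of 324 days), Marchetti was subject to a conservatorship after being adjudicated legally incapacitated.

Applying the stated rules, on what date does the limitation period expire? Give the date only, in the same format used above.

22 July 2015

The limitation period began to run on 13 June 2011.
3 years from 13 June 2011 is 13 June 2014.
Because the written tolling agreement ran from 30 May 2012 to 18 August 2012, the deadline is extended by 80 days to 1 September 2014.
Because the plaintiff's legal incapacity ran from 18 July 2014 to 7 June 2015, the deadline is extended by 324 days to 22 July 2015.
The defendant's absence from the jurisdiction from 23 September 2012 to 28 January 2013 does not toll the period, because no stated rule makes the defendant's absence a tolling event.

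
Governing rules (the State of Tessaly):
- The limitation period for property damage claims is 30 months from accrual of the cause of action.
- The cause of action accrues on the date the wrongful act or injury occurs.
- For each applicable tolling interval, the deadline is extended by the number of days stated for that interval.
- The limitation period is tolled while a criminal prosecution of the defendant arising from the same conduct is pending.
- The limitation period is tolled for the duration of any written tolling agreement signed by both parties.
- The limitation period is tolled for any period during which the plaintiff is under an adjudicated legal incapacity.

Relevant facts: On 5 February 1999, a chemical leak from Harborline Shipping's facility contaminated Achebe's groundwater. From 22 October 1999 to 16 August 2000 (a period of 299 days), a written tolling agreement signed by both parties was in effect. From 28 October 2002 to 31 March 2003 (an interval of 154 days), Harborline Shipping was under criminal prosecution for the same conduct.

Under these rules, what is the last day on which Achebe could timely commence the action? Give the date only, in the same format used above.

31 May 2002

The cause of action accrued on 5 February 1999, the date of the act.
30 months from 5 February 1999 is 5 August 2001.
The written tolling agreement from 22 October 1999 to 16 August 2000 tolled the period for 299 days, extending the deadline to 31 May 2002.
By the time the pending criminal prosecution began on 28 October 2002, the limitation period had already expired on 31 May 2002; that interval cannot revive it.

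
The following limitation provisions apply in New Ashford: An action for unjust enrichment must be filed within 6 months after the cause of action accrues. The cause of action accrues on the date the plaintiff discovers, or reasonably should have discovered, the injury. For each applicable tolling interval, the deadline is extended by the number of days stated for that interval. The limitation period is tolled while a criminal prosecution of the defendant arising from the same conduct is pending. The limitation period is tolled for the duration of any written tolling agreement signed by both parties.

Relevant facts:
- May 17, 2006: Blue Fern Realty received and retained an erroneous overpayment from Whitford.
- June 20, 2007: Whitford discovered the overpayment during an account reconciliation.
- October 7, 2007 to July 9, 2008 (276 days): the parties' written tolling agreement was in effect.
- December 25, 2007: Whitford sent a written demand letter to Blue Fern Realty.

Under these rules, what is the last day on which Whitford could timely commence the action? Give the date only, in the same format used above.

Under the discovery rule, the claim accrued on June 20, 2007, when Whitford discovered the injury — not on the May 17, 2006 date of the underlying act.
The untolled deadline — 6 months after June 20, 2007 — is December 20, 2007.
The written tolling agreement from October 7, 2007 to July 9, 2008 tolled the period for 276 days, extending the deadline to September 21, 2008.
None of the other events listed affects the running of the period under the stated rules.

September 21, 2008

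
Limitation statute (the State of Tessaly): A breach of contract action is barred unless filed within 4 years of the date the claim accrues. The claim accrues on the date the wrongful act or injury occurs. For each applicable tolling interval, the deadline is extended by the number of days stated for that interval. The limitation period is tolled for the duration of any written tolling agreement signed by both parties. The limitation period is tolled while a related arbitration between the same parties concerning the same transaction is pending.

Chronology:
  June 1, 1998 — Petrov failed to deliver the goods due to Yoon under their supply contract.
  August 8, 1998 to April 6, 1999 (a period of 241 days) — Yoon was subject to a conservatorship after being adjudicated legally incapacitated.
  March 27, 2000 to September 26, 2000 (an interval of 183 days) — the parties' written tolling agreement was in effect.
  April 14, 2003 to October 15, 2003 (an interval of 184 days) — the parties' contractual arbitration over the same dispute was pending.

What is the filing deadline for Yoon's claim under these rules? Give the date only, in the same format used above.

December 1, 2002

The claim accrued on June 1, 1998, the date of the act.
Adding the 4 years base period to June 1, 1998 gives a deadline of June 1, 2002, before any tolling.
The written tolling agreement from March 27, 2000 to September 26, 2000 tolled the period for 183 days, extending the deadline to December 1, 2002.
The pending related arbitration from April 14, 2003 to October 15, 2003 began after the period had already run on December 1, 2002, so it has no tolling effect.
Although the plaintiff's incapacity ran from August 8, 1998 to April 6, 1999, the stated rules do not make that a tolling event, so it is disregarded.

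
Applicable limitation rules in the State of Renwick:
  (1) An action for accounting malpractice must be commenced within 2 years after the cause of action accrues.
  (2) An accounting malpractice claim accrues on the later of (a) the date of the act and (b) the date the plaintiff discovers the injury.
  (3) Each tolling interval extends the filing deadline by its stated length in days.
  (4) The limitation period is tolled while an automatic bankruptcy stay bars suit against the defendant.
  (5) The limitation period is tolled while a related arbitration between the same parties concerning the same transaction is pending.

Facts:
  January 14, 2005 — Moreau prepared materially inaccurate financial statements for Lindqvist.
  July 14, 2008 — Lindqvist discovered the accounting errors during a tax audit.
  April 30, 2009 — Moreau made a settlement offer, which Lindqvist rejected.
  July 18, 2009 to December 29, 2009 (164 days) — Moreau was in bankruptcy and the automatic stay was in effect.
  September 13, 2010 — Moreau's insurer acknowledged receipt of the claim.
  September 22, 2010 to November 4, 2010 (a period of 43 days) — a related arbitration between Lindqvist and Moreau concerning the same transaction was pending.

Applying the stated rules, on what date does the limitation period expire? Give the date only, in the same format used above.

The claim accrued on July 14, 2008 — the later of the January 14, 2005 act and the July 14, 2008 discovery.
Adding the 2 years base period to July 14, 2008 gives a deadline of July 14, 2010, before any tolling.
The automatic bankruptcy stay from July 18, 2009 to December 29, 2009 tolled the period for 164 days, extending the deadline to December 25, 2010.
The period was tolled for 43 days by the pending related arbitration (September 22, 2010 to November 4, 2010), pushing the deadline to February 6, 2011.
None of the other events listed affects the running of the period under the stated rules.

February 6, 2011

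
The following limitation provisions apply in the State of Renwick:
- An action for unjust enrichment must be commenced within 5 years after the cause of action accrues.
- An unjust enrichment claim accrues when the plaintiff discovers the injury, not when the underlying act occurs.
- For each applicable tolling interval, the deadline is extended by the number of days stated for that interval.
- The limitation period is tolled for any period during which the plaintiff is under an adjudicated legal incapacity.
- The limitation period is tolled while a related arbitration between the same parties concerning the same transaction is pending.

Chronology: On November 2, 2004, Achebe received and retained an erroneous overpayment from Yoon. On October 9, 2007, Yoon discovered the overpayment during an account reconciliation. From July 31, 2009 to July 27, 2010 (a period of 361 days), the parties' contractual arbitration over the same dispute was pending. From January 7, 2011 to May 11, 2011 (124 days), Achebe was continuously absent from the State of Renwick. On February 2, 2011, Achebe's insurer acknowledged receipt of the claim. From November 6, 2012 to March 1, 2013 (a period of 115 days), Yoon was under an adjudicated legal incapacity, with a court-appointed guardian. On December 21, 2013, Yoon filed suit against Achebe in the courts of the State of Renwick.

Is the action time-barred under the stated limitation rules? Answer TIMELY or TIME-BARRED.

Under the discovery rule, the claim accrued on October 9, 2007, when Yoon discovered the injury — not on the November 2, 2004 date of the underlying act.
The untolled deadline — 5 years after October 9, 2007 — is October 9, 2012.
Because the pending related arbitration ran from July 31, 2009 to July 27, 2010, the deadline is extended by 361 days to October 5, 2013.
The period was tolled for 115 days by the plaintiff's legal incapacity (November 6, 2012 to March 1, 2013), pushing the deadline to January 28, 2014.
No stated provision tolls the period for the defendant's absence, so the interval from January 7, 2011 to May 11, 2011 has no effect on the deadline.
Nothing else in the chronology tolls or restarts the period.
Filing on December 21, 2013 beat the January 28, 2014 deadline — the action is timely.

TIMELY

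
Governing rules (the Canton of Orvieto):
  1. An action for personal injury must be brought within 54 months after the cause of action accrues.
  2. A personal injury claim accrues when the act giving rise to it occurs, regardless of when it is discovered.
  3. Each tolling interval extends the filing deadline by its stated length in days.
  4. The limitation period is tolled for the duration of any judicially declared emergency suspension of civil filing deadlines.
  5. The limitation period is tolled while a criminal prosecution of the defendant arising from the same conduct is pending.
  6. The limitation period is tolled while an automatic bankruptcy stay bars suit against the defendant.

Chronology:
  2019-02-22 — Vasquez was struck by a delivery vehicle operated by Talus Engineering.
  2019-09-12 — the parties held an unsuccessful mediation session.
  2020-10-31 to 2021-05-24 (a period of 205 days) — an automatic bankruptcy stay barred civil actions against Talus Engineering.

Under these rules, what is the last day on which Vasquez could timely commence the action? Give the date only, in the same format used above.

2024-03-14

The claim accrued on 2019-02-22, when the wrongful act occurred.
Adding the 54 months base period to 2019-02-22 gives a deadline of 2023-08-22, before any tolling.
Because the automatic bankruptcy stay ran from 2020-10-31 to 2021-05-24, the deadline is extended by 205 days to 2024-03-14.
The other events in the timeline have no effect on the limitation period under the stated rules.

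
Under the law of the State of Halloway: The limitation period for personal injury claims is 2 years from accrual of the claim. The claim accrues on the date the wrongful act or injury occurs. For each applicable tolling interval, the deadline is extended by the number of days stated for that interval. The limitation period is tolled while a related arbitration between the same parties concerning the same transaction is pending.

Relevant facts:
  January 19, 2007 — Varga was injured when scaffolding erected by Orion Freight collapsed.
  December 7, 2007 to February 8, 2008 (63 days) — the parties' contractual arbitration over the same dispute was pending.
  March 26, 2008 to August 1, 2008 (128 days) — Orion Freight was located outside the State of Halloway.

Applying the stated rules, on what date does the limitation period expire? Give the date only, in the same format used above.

The claim accrued on January 19, 2007, the date of the act.
Adding the 2 years base period to January 19, 2007 gives a deadline of January 19, 2009, before any tolling.
The period was tolled for 63 days by the pending related arbitration (December 7, 2007 to February 8, 2008), pushing the deadline to March 23, 2009.
No stated provision tolls the period for the defendant's absence, so the interval from March 26, 2008 to August 1, 2008 has no effect on the deadline.

March 23, 2009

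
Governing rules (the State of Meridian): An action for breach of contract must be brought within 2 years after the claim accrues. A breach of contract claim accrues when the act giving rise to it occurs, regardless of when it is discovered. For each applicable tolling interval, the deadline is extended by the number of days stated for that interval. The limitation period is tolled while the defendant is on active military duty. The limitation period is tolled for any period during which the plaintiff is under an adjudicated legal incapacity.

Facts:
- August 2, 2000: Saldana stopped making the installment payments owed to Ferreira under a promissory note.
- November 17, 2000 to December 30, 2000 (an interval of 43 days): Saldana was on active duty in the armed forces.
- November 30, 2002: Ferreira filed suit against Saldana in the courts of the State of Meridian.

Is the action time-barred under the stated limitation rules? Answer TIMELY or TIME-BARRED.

The limitation period began to run on August 2, 2000.
Adding the 2 years base period to August 2, 2000 gives a deadline of August 2, 2002, before any tolling.
Because the defendant's active military service ran from November 17, 2000 to December 30, 2000, the deadline is extended by 43 days to September 14, 2002.
Ferreira filed on November 30, 2002, after the September 14, 2002 deadline, so the action is time-barred.

TIME-BARRED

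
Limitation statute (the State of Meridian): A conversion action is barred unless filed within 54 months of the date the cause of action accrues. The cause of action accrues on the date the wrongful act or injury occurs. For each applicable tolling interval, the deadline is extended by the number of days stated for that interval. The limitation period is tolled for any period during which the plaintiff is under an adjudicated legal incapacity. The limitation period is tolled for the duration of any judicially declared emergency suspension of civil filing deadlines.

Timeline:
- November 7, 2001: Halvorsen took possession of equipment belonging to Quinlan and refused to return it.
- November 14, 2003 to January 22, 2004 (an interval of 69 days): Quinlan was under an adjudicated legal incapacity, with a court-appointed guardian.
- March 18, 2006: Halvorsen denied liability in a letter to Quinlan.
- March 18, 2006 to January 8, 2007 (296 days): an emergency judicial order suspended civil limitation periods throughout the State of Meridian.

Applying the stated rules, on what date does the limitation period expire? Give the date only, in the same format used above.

The limitation period began to run on November 7, 2001.
The untolled deadline — 54 months after November 7, 2001 — is May 7, 2006.
The plaintiff's legal incapacity from November 14, 2003 to January 22, 2004 tolled the period for 69 days, extending the deadline to July 15, 2006.
The period was tolled for 296 days by the emergency suspension of filing deadlines (March 18, 2006 to January 8, 2007), pushing the deadline to May 7, 2007.
None of the other events listed affects the running of the period under the stated rules.

May 7, 2007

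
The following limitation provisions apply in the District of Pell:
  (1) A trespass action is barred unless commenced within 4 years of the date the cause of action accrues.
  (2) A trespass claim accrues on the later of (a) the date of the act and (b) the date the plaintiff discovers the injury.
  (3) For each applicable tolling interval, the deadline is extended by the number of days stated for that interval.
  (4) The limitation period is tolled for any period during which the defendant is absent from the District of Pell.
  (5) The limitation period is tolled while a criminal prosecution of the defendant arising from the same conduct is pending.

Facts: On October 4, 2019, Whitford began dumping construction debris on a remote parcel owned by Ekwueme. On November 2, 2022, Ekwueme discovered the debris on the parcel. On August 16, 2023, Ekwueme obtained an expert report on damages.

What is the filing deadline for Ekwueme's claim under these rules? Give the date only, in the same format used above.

Because discovery on November 2, 2022 post-dates the October 4, 2019 act, accrual under the later-of rule falls on November 2, 2022.
4 years from November 2, 2022 is November 2, 2026.
None of the other events listed affects the running of the period under the stated rules.

November 2, 2026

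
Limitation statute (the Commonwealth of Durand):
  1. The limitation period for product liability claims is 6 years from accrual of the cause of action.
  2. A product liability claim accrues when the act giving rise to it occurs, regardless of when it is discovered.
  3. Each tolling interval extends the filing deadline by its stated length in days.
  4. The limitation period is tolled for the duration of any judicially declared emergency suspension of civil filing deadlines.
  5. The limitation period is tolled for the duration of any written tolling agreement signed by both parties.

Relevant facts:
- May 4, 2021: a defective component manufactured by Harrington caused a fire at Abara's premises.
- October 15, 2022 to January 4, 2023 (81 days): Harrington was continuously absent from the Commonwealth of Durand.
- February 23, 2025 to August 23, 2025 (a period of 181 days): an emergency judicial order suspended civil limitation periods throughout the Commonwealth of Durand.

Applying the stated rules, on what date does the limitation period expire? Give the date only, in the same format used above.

November 1, 2027

The cause of action accrued on May 4, 2021, the date of the act.
6 years from May 4, 2021 is May 4, 2027.
Because the emergency suspension of filing deadlines ran from February 23, 2025 to August 23, 2025, the deadline is extended by 181 days to November 1, 2027.
The defendant's absence from the jurisdiction from October 15, 2022 to January 4, 2023 does not toll the period, because no stated rule makes the defendant's absence a tolling event.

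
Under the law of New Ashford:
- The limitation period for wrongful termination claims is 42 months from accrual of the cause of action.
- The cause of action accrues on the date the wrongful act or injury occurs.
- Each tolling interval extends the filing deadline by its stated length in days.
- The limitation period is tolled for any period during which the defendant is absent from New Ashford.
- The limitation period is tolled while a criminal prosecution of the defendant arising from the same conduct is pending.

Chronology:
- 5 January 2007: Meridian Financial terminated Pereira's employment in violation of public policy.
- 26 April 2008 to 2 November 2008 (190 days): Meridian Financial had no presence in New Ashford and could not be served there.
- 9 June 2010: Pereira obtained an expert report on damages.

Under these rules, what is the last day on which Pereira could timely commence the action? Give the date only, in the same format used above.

The cause of action accrued on 5 January 2007, the date of the act.
42 months from 5 January 2007 is 5 July 2010.
The defendant's absence from the jurisdiction from 26 April 2008 to 2 November 2008 tolled the period for 190 days, extending the deadline to 11 January 2011.
Nothing else in the chronology tolls or restarts the period.

11 January 2011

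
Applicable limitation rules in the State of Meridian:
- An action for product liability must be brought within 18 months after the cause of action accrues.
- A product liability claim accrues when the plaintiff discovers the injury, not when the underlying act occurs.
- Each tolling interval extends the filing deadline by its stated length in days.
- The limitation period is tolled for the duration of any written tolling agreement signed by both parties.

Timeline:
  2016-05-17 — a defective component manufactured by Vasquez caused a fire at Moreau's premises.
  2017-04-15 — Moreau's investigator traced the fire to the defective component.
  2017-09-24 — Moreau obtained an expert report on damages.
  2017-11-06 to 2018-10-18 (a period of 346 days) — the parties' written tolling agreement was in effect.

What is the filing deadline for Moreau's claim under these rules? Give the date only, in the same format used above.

Under the discovery rule, the claim accrued on 2017-04-15, when Moreau discovered the injury — not on the 2016-05-17 date of the underlying act.
Adding the 18 months base period to 2017-04-15 gives a deadline of 2018-10-15, before any tolling.
The period was tolled for 346 days by the written tolling agreement (2017-11-06 to 2018-10-18), pushing the deadline to 2019-09-26.
The other events in the timeline have no effect on the limitation period under the stated rules.

2019-09-26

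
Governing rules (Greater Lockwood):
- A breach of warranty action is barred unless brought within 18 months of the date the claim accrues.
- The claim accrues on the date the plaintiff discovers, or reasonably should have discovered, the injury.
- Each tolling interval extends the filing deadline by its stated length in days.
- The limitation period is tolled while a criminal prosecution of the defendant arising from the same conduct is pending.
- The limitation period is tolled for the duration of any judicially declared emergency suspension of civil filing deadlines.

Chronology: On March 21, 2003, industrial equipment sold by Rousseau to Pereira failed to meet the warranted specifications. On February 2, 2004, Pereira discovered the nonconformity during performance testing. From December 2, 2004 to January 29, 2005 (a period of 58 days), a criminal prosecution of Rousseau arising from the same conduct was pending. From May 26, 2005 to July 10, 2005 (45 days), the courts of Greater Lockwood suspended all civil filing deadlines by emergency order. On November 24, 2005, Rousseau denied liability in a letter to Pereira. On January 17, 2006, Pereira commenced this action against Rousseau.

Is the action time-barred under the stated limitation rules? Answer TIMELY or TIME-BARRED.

Accrual is tied to discovery, so the period began on February 2, 2004 rather than on March 21, 2003 when the act occurred.
18 months from February 2, 2004 is August 2, 2005.
The period was tolled for 58 days by the pending criminal prosecution (December 2, 2004 to January 29, 2005), pushing the deadline to September 29, 2005.
The emergency suspension of filing deadlines from May 26, 2005 to July 10, 2005 tolled the period for 45 days, extending the deadline to November 13, 2005.
None of the other events listed affects the running of the period under the stated rules.
Filing on January 17, 2006 missed the November 13, 2005 deadline — the action is time-barred.

TIME-BARRED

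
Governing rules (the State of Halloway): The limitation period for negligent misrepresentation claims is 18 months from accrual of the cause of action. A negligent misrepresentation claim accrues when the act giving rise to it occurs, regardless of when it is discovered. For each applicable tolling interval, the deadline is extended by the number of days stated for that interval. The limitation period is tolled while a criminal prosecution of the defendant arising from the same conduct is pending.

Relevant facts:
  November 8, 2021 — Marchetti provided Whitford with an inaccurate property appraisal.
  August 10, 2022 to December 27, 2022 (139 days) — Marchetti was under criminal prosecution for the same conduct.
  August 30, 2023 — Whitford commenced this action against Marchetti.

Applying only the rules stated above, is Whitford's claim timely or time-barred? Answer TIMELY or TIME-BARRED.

The limitation period began to run on November 8, 2021.
Adding the 18 months base period to November 8, 2021 gives a deadline of May 8, 2023, before any tolling.
The period was tolled for 139 days by the pending criminal prosecution (August 10, 2022 to December 27, 2022), pushing the deadline to September 24, 2023.
Filing on August 30, 2023 beat the September 24, 2023 deadline — the action is timely.

TIMELY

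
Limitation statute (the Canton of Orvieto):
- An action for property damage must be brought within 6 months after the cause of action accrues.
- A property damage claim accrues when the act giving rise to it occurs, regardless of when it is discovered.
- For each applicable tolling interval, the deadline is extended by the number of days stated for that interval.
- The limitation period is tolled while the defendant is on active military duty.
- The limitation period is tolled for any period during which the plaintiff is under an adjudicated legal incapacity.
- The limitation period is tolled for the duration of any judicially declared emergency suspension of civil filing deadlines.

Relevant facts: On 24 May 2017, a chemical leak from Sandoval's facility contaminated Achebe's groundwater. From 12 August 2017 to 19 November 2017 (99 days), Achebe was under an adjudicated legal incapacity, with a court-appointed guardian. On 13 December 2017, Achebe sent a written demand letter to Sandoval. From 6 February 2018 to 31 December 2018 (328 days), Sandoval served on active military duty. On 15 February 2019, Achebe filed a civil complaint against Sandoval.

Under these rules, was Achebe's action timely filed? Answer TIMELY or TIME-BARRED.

The cause of action accrued on 24 May 2017, the date of the act.
6 months from 24 May 2017 is 24 November 2017.
Because the plaintiff's legal incapacity ran from 12 August 2017 to 19 November 2017, the deadline is extended by 99 days to 3 March 2018.
Because the defendant's active military service ran from 6 February 2018 to 31 December 2018, the deadline is extended by 328 days to 25 January 2019.
None of the other events listed affects the running of the period under the stated rules.
Achebe filed on 15 February 2019, after the 25 January 2019 deadline, so the action is time-barred.

TIME-BARRED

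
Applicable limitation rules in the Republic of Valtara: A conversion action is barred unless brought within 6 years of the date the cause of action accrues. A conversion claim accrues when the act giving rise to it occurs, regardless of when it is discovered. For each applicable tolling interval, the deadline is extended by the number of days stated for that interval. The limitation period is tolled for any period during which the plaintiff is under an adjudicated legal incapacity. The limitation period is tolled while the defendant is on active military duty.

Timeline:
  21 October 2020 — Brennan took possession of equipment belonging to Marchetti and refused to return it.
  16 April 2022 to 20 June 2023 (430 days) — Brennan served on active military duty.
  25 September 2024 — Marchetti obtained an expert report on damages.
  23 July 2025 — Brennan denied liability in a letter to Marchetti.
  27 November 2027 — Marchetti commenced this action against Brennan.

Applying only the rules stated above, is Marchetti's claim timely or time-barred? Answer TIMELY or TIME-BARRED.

The claim accrued on 21 October 2020, when the wrongful act occurred.
Adding the 6 years base period to 21 October 2020 gives a deadline of 21 October 2026, before any tolling.
The defendant's active military service from 16 April 2022 to 20 June 2023 tolled the period for 430 days, extending the deadline to 25 December 2027.
Nothing else in the chronology tolls or restarts the period.
The 27 November 2027 filing precedes the 25 December 2027 deadline; the claim is timely.

TIMELY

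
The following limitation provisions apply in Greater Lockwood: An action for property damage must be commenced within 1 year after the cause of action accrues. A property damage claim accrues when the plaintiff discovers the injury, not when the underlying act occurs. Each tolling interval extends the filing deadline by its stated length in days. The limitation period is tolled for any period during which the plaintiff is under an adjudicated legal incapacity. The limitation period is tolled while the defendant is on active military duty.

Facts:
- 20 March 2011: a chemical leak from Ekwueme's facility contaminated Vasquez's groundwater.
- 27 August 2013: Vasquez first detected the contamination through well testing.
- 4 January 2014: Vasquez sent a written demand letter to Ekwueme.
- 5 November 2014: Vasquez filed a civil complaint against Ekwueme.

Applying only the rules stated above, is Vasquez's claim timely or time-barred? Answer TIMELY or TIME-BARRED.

TIME-BARRED

Accrual is tied to discovery, so the period began on 27 August 2013 rather than on 20 March 2011 when the act occurred.
1 year from 27 August 2013 is 27 August 2014.
Nothing else in the chronology tolls or restarts the period.
The 5 November 2014 filing falls after the 27 August 2014 deadline; the claim is time-barred.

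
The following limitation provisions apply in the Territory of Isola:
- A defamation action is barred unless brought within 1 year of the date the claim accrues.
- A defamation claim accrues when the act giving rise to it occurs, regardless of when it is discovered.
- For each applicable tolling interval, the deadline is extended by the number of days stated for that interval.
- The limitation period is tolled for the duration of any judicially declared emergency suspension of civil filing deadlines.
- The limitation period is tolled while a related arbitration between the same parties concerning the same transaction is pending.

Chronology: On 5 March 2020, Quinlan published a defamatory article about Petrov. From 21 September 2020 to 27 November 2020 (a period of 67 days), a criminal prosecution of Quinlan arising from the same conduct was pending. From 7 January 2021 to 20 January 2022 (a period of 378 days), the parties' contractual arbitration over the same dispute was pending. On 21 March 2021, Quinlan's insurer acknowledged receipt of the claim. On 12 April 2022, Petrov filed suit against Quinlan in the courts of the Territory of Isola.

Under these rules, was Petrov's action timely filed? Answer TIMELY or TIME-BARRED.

TIME-BARRED

The limitation period began to run on 5 March 2020.
Adding the 1 year base period to 5 March 2020 gives a deadline of 5 March 2021, before any tolling.
The period was tolled for 378 days by the pending related arbitration (7 January 2021 to 20 January 2022), pushing the deadline to 18 March 2022.
The pending criminal prosecution from 21 September 2020 to 27 November 2020 does not toll the period, because no stated rule makes a criminal prosecution a tolling event.
None of the other events listed affects the running of the period under the stated rules.
Petrov filed on 12 April 2022, after the 18 March 2022 deadline, so the action is time-barred.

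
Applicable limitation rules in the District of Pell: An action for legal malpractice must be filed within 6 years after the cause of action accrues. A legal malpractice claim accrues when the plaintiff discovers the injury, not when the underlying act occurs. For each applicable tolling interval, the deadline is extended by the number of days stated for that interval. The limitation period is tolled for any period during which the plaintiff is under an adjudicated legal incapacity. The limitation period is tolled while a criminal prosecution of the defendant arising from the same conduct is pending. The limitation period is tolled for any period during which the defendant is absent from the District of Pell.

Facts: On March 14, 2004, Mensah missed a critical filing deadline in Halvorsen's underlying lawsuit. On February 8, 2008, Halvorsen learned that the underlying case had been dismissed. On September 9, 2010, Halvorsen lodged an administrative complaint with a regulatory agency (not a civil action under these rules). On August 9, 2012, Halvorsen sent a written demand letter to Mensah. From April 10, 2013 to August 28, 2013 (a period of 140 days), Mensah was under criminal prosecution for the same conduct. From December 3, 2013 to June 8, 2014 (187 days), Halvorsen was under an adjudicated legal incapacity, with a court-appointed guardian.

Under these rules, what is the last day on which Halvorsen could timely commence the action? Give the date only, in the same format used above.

Accrual is tied to discovery, so the period began on February 8, 2008 rather than on March 14, 2004 when the act occurred.
The untolled deadline — 6 years after February 8, 2008 — is February 8, 2014.
The pending criminal prosecution from April 10, 2013 to August 28, 2013 tolled the period for 140 days, extending the deadline to June 28, 2014.
Because the plaintiff's legal incapacity ran from December 3, 2013 to June 8, 2014, the deadline is extended by 187 days to January 1, 2015.
None of the other events listed affects the running of the period under the stated rules.

January 1, 2015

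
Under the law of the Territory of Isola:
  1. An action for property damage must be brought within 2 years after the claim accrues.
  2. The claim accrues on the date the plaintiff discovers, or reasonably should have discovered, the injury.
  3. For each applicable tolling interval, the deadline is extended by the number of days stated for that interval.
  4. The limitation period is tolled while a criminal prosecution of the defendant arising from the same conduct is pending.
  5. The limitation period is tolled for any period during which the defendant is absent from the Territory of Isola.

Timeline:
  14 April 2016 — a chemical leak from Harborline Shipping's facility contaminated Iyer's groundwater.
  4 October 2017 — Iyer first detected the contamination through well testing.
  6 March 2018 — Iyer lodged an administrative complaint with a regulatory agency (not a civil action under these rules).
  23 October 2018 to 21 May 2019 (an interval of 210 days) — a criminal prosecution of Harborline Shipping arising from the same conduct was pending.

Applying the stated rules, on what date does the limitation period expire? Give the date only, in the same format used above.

The claim did not accrue until Iyer discovered the injury on 4 October 2017; the 14 April 2016 act date does not start the clock under the stated rule.
Adding the 2 years base period to 4 October 2017 gives a deadline of 4 October 2019, before any tolling.
The period was tolled for 210 days by the pending criminal prosecution (23 October 2018 to 21 May 2019), pushing the deadline to 1 May 2020.
Nothing else in the chronology tolls or restarts the period.

1 May 2020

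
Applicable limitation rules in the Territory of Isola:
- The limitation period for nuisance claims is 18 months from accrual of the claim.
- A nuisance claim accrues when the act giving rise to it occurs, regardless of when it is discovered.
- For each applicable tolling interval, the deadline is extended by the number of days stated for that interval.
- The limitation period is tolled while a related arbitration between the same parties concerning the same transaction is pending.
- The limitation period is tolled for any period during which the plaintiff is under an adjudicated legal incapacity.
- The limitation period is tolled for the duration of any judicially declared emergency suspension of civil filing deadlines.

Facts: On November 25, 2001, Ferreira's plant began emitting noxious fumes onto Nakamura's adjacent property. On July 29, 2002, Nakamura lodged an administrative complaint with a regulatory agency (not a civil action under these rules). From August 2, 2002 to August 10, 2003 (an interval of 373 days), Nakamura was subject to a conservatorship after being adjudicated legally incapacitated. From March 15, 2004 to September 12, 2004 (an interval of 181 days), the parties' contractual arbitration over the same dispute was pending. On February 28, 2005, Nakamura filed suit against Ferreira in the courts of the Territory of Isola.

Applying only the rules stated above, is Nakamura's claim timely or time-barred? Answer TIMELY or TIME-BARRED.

TIME-BARRED

The claim accrued on November 25, 2001, when the wrongful act occurred.
Adding the 18 months base period to November 25, 2001 gives a deadline of May 25, 2003, before any tolling.
The plaintiff's legal incapacity from August 2, 2002 to August 10, 2003 tolled the period for 373 days, extending the deadline to June 1, 2004.
The period was tolled for 181 days by the pending related arbitration (March 15, 2004 to September 12, 2004), pushing the deadline to November 29, 2004.
None of the other events listed affects the running of the period under the stated rules.
Nakamura filed on February 28, 2005, after the November 29, 2004 deadline, so the action is time-barred.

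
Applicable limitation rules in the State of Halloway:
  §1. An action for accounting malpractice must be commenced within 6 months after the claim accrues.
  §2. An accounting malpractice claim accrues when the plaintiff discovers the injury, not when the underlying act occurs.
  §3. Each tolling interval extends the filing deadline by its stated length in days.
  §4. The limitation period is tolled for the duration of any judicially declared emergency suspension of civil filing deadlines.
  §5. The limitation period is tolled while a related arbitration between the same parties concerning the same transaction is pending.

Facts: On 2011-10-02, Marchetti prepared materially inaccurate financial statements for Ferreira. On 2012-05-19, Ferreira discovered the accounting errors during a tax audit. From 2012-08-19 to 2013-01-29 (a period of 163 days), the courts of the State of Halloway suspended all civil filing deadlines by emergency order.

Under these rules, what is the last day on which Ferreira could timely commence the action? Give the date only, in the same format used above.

Under the discovery rule, the claim accrued on 2012-05-19, when Ferreira discovered the injury — not on the 2011-10-02 date of the underlying act.
6 months from 2012-05-19 is 2012-11-19.
The emergency suspension of filing deadlines from 2012-08-19 to 2013-01-29 tolled the period for 163 days, extending the deadline to 2013-05-01.

2013-05-01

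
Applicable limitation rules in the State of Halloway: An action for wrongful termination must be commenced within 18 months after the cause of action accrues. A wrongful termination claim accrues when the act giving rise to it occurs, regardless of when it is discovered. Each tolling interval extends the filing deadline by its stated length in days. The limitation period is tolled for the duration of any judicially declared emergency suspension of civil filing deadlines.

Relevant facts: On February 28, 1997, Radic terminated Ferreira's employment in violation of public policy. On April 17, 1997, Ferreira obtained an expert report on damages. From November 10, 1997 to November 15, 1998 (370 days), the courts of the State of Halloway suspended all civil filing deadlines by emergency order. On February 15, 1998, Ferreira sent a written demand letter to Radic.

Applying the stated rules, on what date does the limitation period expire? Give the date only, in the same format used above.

The cause of action accrued on February 28, 1997, the date of the act.
The untolled deadline — 18 months after February 28, 1997 — is August 28, 1998.
The emergency suspension of filing deadlines from November 10, 1997 to November 15, 1998 tolled the period for 370 days, extending the deadline to September 2, 1999.
The other events in the timeline have no effect on the limitation period under the stated rules.

September 2, 1999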